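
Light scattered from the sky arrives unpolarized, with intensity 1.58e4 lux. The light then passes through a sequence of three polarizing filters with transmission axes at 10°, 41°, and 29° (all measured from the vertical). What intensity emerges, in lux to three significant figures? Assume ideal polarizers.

I ≈ 5550 lux

Unpolarized light through the first polarizer → I₁ = 1.58e4 lux/2 = 7900 lux, polarized at 10°.
I₂ = I₁ · cos²(31°) = 7900 · 0.7347 = 5804 lux.
I₃ = I₂ · cos²(12°) = 5804 · 0.9568 = 5554 lux.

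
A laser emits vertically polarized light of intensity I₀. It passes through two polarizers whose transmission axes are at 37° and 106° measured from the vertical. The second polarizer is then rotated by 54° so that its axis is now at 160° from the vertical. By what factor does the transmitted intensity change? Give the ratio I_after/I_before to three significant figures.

Before rotation:
I₁ = I₀ cos²(37° − 0°) = I₀ cos²(37°) = 0.6378 I₀.
I₂ = I₁ cos²(106° − 37°) = 0.6378 I₀ · cos²(69°) = 0.08191 I₀.
After rotation:
I₁ = I₀ cos²(37° − 0°) = I₀ cos²(37°) = 0.6378 I₀.
Angle between axes 1 and 2: 57°. I₂ = 0.6378 I₀ · cos²(57°) = 0.1892 I₀.
Ratio = 0.1892 / 0.08191 = 2.31.

I_new/I_old ≈ 2.31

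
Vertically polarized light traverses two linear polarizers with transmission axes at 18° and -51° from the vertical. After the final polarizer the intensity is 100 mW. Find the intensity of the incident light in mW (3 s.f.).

I₀ ≈ 861 mW

I₁ = I₀ cos²(18° − 0°) = I₀ cos²(18°) = 0.9045 I₀.
I₂ = I₁ cos²(-51° − 18°) = 0.9045 I₀ · cos²(69°) = 0.1162 I₀.
So 100 mW = 0.1162 I₀, giving I₀ = 100/0.1162 = 860.9 mW.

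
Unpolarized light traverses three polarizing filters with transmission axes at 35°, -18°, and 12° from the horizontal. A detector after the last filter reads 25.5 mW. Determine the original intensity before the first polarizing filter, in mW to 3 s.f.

Unpolarized light through the first polarizer → I₁ = ½ I₀, now polarized at 35°.
I₂ = I₁ cos²(-18° − 35°) = 0.5 I₀ · cos²(53°) = 0.1811 I₀.
I₃ = I₂ cos²(12° + 18°) = 0.1811 I₀ · cos²(30°) = 0.1358 I₀.
So 25.5 mW = 0.1358 I₀, giving I₀ = 25.5/0.1358 = 187.8 mW.

I₀ ≈ 188 mW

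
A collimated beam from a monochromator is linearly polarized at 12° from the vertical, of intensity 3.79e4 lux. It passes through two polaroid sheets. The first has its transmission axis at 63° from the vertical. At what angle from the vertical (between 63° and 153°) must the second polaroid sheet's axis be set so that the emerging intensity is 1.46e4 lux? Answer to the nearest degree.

I₁ = I₀ cos²(63° − 12°) = I₀ cos²(51°) = 0.396 I₀.
Target fraction: 1.46e4 / 3.79e4 lux = 0.3852 of I₀.
Need I₂/I₀ = 0.3852, so cos²(θ − 63°) = 0.3852 / 0.396 = 0.9727.
θ − 63° = arccos(√0.9727) = 9.5°, giving θ ≈ 63 + 9.5 = 72.5°.

θ ≈ 73°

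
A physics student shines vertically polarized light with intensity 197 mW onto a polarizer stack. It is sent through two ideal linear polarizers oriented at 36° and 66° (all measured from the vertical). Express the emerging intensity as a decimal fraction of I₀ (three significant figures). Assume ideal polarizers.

I/I₀ ≈ 0.491

By Malus's law, I₁ = 197 mW · cos²(36°) = 128.9 mW.
I₂ = I₁ · cos²(30°) = 128.9 · 0.75 = 96.7 mW.
Transmitted fraction = 0.4909.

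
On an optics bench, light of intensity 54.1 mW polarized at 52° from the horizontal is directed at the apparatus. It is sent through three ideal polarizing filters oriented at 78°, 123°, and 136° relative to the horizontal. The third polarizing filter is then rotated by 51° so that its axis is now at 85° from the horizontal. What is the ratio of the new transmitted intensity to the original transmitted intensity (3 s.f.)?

Before rotation:
I₁ = I₀ cos²(78° − 52°) = I₀ cos²(26°) = 0.8078 I₀.
I₂ = I₁ cos²(123° − 78°) = 0.8078 I₀ · cos²(45°) = 0.4039 I₀.
I₃ = I₂ cos²(136° − 123°) = 0.4039 I₀ · cos²(13°) = 0.3835 I₀.
After rotation:
I₁ = I₀ cos²(78° − 52°) = I₀ cos²(26°) = 0.8078 I₀.
I₂ = I₁ cos²(123° − 78°) = 0.8078 I₀ · cos²(45°) = 0.4039 I₀.
I₃ = I₂ cos²(85° − 123°) = 0.4039 I₀ · cos²(38°) = 0.2508 I₀.
Ratio = 0.2508 / 0.3835 = 0.6541.

I_new/I_old ≈ 0.654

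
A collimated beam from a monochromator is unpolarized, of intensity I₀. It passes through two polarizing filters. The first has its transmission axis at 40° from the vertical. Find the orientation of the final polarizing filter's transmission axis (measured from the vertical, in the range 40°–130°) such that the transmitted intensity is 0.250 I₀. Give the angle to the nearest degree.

θ ≈ 85°

Unpolarized light through the first polarizer → I₁ = ½ I₀, now polarized at 40°.
Need I₂/I₀ = 0.25, so cos²(θ − 40°) = 0.25 / 0.5 = 0.5.
θ − 40° = arccos(√0.5) = 45.0°, giving θ ≈ 40 + 45.0 = 85.0°.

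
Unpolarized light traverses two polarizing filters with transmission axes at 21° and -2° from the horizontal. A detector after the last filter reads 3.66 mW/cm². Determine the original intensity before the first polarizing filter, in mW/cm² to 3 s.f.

I₀ ≈ 8.64 mW/cm²

Unpolarized light through the first polarizer → I₁ = ½ I₀, now polarized at 21°.
I₂ = I₁ cos²(-2° − 21°) = 0.5 I₀ · cos²(23°) = 0.4237 I₀.
So 3.66 mW/cm² = 0.4237 I₀, giving I₀ = 3.66/0.4237 = 8.639 mW/cm².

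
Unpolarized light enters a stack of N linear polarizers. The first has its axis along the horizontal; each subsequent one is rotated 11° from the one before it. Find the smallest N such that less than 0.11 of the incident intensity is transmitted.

N = 42

First polarizer halves the unpolarized light: factor 1/2.
Each further stage multiplies by cos²(11°) = 0.9636.
After N polarizers: T = 0.5·0.9636^(N−1). Require T < 0.11 ⇒ N−1 > ln(0.11/0.5)/ln(0.9636) = 40.83, so N−1 ≥ 41 and N = 42.
Check: N=42 gives T = 0.1093 < 0.11; N=41 gives T = 0.1134.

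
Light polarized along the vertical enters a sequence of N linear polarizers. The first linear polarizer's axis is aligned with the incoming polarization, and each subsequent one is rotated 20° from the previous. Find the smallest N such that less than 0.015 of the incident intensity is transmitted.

First polarizer is aligned with the polarization: full transmission.
Each further stage multiplies by cos²(20°) = 0.883.
After N polarizers: T = 0.883^(N−1). Require T < 0.015 ⇒ N−1 > ln(0.015)/ln(0.883) = 33.76, so N−1 ≥ 34 and N = 35.
Check: N=35 gives T = 0.01456 < 0.015; N=34 gives T = 0.01648.

N = 35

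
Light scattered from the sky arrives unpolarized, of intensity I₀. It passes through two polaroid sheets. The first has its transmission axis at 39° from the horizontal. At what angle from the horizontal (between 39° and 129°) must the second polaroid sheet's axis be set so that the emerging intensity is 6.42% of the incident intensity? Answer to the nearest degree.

θ ≈ 108°

Unpolarized light through the first polarizer → I₁ = ½ I₀, now polarized at 39°.
Need I₂/I₀ = 0.0642, so cos²(θ − 39°) = 0.0642 / 0.5 = 0.1284.
θ − 39° = arccos(√0.1284) = 69.0°, giving θ ≈ 39 + 69.0 = 108.0°.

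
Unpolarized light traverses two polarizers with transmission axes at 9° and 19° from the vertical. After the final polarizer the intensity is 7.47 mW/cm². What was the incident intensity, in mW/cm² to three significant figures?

Unpolarized light through the first polarizer → I₁ = ½ I₀, now polarized at 9°.
I₂ = I₁ cos²(19° − 9°) = 0.5 I₀ · cos²(10°) = 0.4849 I₀.
So 7.47 mW/cm² = 0.4849 I₀, giving I₀ = 7.47/0.4849 = 15.4 mW/cm².

I₀ ≈ 15.4 mW/cm²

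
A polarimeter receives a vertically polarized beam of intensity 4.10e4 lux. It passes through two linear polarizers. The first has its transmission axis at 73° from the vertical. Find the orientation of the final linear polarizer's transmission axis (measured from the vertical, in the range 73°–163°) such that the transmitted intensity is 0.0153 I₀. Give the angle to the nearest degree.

By Malus's law, I₁ = I₀ cos²(73° − 0°) = I₀ cos²(73°) = 0.08548 I₀.
Need I₂/I₀ = 0.0153, so cos²(θ − 73°) = 0.0153 / 0.08548 = 0.179.
θ − 73° = arccos(√0.179) = 65.0°, giving θ ≈ 73 + 65.0 = 138.0°.

θ ≈ 138°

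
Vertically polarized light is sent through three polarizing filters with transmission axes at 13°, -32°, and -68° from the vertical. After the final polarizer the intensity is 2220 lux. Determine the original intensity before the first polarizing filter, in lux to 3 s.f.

I₁ = I₀ cos²(13° − 0°) = I₀ cos²(13°) = 0.9494 I₀.
I₂ = I₁ cos²(-32° − 13°) = 0.9494 I₀ · cos²(45°) = 0.4747 I₀.
I₃ = I₂ cos²(-68° + 32°) = 0.4747 I₀ · cos²(36°) = 0.3107 I₀.
So 2220 lux = 0.3107 I₀, giving I₀ = 2220/0.3107 = 7145 lux.

I₀ ≈ 7150 lux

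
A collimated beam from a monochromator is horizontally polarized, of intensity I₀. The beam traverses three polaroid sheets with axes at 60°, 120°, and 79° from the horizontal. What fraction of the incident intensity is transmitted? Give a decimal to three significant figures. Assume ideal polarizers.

≈ 0.0356 I₀

By Malus's law, I₁ = I₀ cos²(60° − 0°) = I₀ cos²(60°) = 0.25 I₀.
I₂ = I₁ cos²(120° − 60°) = 0.25 I₀ · cos²(60°) = 0.0625 I₀.
I₃ = I₂ cos²(79° − 120°) = 0.0625 I₀ · cos²(41°) = 0.0356 I₀.
Transmitted fraction = 0.0356.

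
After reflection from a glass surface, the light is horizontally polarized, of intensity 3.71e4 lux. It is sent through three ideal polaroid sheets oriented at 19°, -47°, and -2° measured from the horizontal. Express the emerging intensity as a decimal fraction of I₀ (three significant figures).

I/I₀ ≈ 0.0739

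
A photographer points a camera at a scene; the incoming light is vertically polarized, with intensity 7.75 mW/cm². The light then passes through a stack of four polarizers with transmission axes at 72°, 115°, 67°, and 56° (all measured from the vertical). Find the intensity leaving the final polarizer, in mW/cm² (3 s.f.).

I₁ = 7.75 mW/cm² · cos²(72°) = 0.7401 mW/cm².
I₂ = I₁ · cos²(43°) = 0.7401 · 0.5349 = 0.3958 mW/cm².
I₃ = I₂ · cos²(48°) = 0.3958 · 0.4477 = 0.1772 mW/cm².
I₄ = I₃ · cos²(11°) = 0.1772 · 0.9636 = 0.1708 mW/cm².

I ≈ 0.171 mW/cm²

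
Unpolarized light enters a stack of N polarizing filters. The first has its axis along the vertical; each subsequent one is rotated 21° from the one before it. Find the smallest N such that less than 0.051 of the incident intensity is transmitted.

N = 18

First polarizer halves the unpolarized light: factor 1/2.
Each further stage multiplies by cos²(21°) = 0.8716.
After N polarizers: T = 0.5·0.8716^(N−1). Require T < 0.051 ⇒ N−1 > ln(0.051/0.5)/ln(0.8716) = 16.61, so N−1 ≥ 17 and N = 18.
Check: N=18 gives T = 0.04832 < 0.051; N=17 gives T = 0.05544.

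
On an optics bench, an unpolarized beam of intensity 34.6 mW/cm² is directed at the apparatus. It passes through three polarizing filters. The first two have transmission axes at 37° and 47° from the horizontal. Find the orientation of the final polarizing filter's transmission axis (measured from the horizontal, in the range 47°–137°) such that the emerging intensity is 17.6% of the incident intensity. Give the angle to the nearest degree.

Unpolarized light through the first polarizer → I₁ = ½ I₀, now polarized at 37°.
I₂ = I₁ cos²(47° − 37°) = 0.5 I₀ · cos²(10°) = 0.4849 I₀.
Need I₃/I₀ = 0.176, so cos²(θ − 47°) = 0.176 / 0.4849 = 0.3629.
θ − 47° = arccos(√0.3629) = 53.0°, giving θ ≈ 47 + 53.0 = 100.0°.

θ ≈ 100°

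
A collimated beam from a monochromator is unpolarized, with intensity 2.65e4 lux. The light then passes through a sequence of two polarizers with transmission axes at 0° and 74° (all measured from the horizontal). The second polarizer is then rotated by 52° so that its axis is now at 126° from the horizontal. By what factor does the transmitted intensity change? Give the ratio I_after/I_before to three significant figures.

I_new/I_old ≈ 4.55

Before rotation:
Unpolarized light through the first polarizer → I₁ = ½ I₀, now polarized at 0°.
I₂ = I₁ cos²(74° − 0°) = 0.5 I₀ · cos²(74°) = 0.03799 I₀.
After rotation:
Unpolarized light through the first polarizer → I₁ = ½ I₀, now polarized at 0°.
Angle between axes 1 and 2: 54°. I₂ = 0.5 I₀ · cos²(54°) = 0.1727 I₀.
Ratio = 0.1727 / 0.03799 = 4.547.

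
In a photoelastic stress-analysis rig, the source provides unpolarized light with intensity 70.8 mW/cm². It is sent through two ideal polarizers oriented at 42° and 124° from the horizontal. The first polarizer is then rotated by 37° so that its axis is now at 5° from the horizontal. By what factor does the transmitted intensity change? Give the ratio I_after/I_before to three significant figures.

I_new/I_old ≈ 12.1

Before rotation:
Unpolarized light through the first polarizer → I₁ = ½ I₀, now polarized at 42°.
I₂ = I₁ cos²(124° − 42°) = 0.5 I₀ · cos²(82°) = 0.009685 I₀.
After rotation:
Unpolarized light through the first polarizer → I₁ = ½ I₀, now polarized at 5°.
Angle between axes 1 and 2: 61°. I₂ = 0.5 I₀ · cos²(61°) = 0.1175 I₀.
Ratio = 0.1175 / 0.009685 = 12.13.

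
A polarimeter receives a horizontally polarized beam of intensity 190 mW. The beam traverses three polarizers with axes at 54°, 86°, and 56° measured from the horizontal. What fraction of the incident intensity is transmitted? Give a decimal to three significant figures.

I₁ = 190 mW · cos²(54°) = 65.64 mW.
I₂ = I₁ · cos²(32°) = 65.64 · 0.7192 = 47.21 mW.
I₃ = I₂ · cos²(30°) = 47.21 · 0.75 = 35.41 mW.
Transmitted fraction = 0.1864.

I/I₀ ≈ 0.186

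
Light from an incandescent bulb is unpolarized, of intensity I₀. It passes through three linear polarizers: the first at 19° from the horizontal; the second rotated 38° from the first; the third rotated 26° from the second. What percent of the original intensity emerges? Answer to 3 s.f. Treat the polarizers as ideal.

Unpolarized light through the first polarizer → I₁ = ½ I₀, now polarized at 19°.
I₂ = I₁ cos²(38°) = 0.5 · 0.621 I₀ = 0.3105 I₀.
I₃ = I₂ cos²(26°) = 0.3105 · 0.8078 I₀ = 0.2508 I₀.
That is 25.08% of the incident intensity.

≈ 25.1%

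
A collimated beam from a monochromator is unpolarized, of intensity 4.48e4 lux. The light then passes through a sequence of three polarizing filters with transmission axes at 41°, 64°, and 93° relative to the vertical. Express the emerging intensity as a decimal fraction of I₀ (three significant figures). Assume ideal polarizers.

Unpolarized light through the first polarizer → I₁ = 4.48e4 lux/2 = 2.24e+04 lux, polarized at 41°.
I₂ = I₁ · cos²(23°) = 2.24e+04 · 0.8473 = 1.898e+04 lux.
I₃ = I₂ · cos²(29°) = 1.898e+04 · 0.765 = 1.452e+04 lux.
Transmitted fraction = 0.3241.

I/I₀ ≈ 0.324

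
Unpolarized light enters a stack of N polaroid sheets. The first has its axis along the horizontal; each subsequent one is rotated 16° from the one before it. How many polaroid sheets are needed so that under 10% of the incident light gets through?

First polarizer halves the unpolarized light: factor 1/2.
Each further stage multiplies by cos²(16°) = 0.924.
After N polarizers: T = 0.5·0.924^(N−1). Require T < 0.10 ⇒ N−1 > ln(0.10/0.5)/ln(0.924) = 20.37, so N−1 ≥ 21 and N = 22.
Check: N=22 gives T = 0.09513 < 0.10; N=21 gives T = 0.103.

N = 22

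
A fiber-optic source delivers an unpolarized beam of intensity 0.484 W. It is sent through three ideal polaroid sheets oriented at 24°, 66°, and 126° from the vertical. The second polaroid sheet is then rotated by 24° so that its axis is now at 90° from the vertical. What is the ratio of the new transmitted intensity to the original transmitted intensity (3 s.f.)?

I_new/I_old ≈ 0.784

Before rotation:
Unpolarized light through the first polarizer → I₁ = ½ I₀, now polarized at 24°.
I₂ = I₁ cos²(66° − 24°) = 0.5 I₀ · cos²(42°) = 0.2761 I₀.
I₃ = I₂ cos²(126° − 66°) = 0.2761 I₀ · cos²(60°) = 0.06903 I₀.
After rotation:
Unpolarized light through the first polarizer → I₁ = ½ I₀, now polarized at 24°.
I₂ = I₁ cos²(90° − 24°) = 0.5 I₀ · cos²(66°) = 0.08272 I₀.
I₃ = I₂ cos²(126° − 90°) = 0.08272 I₀ · cos²(36°) = 0.05414 I₀.
Ratio = 0.05414 / 0.06903 = 0.7843.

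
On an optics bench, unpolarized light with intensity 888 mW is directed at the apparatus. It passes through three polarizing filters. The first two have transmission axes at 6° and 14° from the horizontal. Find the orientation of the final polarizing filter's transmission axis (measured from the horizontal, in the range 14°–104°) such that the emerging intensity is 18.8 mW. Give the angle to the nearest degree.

θ ≈ 92°

Unpolarized light through the first polarizer → I₁ = ½ I₀, now polarized at 6°.
I₂ = I₁ cos²(14° − 6°) = 0.5 I₀ · cos²(8°) = 0.4903 I₀.
Target fraction: 18.8 / 888 mW = 0.02117 of I₀.
Need I₃/I₀ = 0.02117, so cos²(θ − 14°) = 0.02117 / 0.4903 = 0.04318.
θ − 14° = arccos(√0.04318) = 78.0°, giving θ ≈ 14 + 78.0 = 92.0°.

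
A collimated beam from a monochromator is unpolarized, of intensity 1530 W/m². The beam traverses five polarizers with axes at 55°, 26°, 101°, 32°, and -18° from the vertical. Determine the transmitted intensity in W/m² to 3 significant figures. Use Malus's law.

I ≈ 2.08 W/m²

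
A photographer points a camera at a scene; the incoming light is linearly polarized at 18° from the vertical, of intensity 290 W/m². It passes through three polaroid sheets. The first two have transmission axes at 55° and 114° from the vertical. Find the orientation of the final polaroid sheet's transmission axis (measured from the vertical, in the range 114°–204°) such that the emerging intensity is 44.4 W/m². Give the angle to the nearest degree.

By Malus's law, I₁ = I₀ cos²(55° − 18°) = I₀ cos²(37°) = 0.6378 I₀.
I₂ = I₁ cos²(114° − 55°) = 0.6378 I₀ · cos²(59°) = 0.1692 I₀.
Target fraction: 44.4 / 290 W/m² = 0.1531 of I₀.
Need I₃/I₀ = 0.1531, so cos²(θ − 114°) = 0.1531 / 0.1692 = 0.9049.
θ − 114° = arccos(√0.9049) = 18.0°, giving θ ≈ 114 + 18.0 = 132.0°.

θ ≈ 132°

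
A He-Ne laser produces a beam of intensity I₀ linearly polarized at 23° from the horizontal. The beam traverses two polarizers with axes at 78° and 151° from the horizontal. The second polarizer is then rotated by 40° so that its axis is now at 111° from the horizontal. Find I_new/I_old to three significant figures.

Before rotation:
By Malus's law, I₁ = I₀ cos²(78° − 23°) = I₀ cos²(55°) = 0.329 I₀.
I₂ = I₁ cos²(151° − 78°) = 0.329 I₀ · cos²(73°) = 0.02812 I₀.
After rotation:
I₁ = I₀ cos²(78° − 23°) = I₀ cos²(55°) = 0.329 I₀.
I₂ = I₁ cos²(111° − 78°) = 0.329 I₀ · cos²(33°) = 0.2314 I₀.
Ratio = 0.2314 / 0.02812 = 8.228.

I_new/I_old ≈ 8.23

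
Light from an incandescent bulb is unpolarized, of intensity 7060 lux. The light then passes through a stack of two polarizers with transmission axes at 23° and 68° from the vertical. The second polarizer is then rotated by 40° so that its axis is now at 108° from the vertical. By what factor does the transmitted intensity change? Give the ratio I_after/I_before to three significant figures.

Before rotation:
Unpolarized light through the first polarizer → I₁ = ½ I₀, now polarized at 23°.
I₂ = I₁ cos²(68° − 23°) = 0.5 I₀ · cos²(45°) = 0.25 I₀.
After rotation:
Unpolarized light through the first polarizer → I₁ = ½ I₀, now polarized at 23°.
I₂ = I₁ cos²(108° − 23°) = 0.5 I₀ · cos²(85°) = 0.003798 I₀.
Ratio = 0.003798 / 0.25 = 0.01519.

I_new/I_old ≈ 0.0152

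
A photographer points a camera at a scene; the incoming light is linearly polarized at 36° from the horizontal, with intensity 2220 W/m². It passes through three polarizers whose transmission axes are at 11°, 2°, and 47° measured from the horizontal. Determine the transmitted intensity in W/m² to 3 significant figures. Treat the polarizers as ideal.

By Malus's law, I₁ = 2220 W/m² · cos²(25°) = 1823 W/m².
I₂ = I₁ · cos²(9°) = 1823 · 0.9755 = 1779 W/m².
I₃ = I₂ · cos²(45°) = 1779 · 0.5 = 889.4 W/m².

I ≈ 889 W/m²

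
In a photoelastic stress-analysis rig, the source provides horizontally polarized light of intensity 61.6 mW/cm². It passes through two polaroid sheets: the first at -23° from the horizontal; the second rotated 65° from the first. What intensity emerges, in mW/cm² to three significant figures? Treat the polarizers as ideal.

I ≈ 9.32 mW/cm²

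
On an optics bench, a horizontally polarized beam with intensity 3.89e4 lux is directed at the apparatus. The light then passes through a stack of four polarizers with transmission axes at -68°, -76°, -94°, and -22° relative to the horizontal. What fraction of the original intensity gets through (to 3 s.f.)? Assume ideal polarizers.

I/I₀ ≈ 0.0119

I₁ = 3.89e4 lux · cos²(68°) = 5459 lux.
I₂ = I₁ · cos²(8°) = 5459 · 0.9806 = 5353 lux.
I₃ = I₂ · cos²(18°) = 5353 · 0.9045 = 4842 lux.
I₄ = I₃ · cos²(72°) = 4842 · 0.09549 = 462.4 lux.
Transmitted fraction = 0.01189.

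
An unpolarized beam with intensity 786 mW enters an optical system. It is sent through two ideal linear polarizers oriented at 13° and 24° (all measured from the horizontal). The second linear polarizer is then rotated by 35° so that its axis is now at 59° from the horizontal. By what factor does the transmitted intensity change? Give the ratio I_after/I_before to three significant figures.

Before rotation:
Unpolarized light through the first polarizer → I₁ = ½ I₀, now polarized at 13°.
I₂ = I₁ cos²(24° − 13°) = 0.5 I₀ · cos²(11°) = 0.4818 I₀.
After rotation:
Unpolarized light through the first polarizer → I₁ = ½ I₀, now polarized at 13°.
I₂ = I₁ cos²(59° − 13°) = 0.5 I₀ · cos²(46°) = 0.2413 I₀.
Ratio = 0.2413 / 0.4818 = 0.5008.

I_new/I_old ≈ 0.501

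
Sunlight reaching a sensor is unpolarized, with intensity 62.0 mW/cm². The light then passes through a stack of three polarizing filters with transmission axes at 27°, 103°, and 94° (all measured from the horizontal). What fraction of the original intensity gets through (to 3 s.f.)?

Unpolarized light through the first polarizer → I₁ = 62.0 mW/cm²/2 = 31 mW/cm², polarized at 27°.
I₂ = I₁ · cos²(76°) = 31 · 0.05853 = 1.814 mW/cm².
I₃ = I₂ · cos²(9°) = 1.814 · 0.9755 = 1.77 mW/cm².
Transmitted fraction = 0.02855.

I/I₀ ≈ 0.0285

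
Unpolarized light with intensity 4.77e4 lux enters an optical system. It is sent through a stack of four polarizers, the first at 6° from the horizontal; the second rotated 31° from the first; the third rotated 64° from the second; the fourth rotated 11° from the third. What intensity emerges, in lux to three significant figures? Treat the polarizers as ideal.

I ≈ 3240 lux

Unpolarized light through the first polarizer → I₁ = 4.77e4 lux/2 = 2.385e+04 lux, polarized at 6°.
I₂ = I₁ · cos²(31°) = 2.385e+04 · 0.7347 = 1.752e+04 lux.
I₃ = I₂ · cos²(64°) = 1.752e+04 · 0.1922 = 3367 lux.
I₄ = I₃ · cos²(11°) = 3367 · 0.9636 = 3245 lux.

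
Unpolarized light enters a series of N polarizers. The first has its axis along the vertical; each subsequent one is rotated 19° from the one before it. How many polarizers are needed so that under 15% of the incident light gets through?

First polarizer halves the unpolarized light: factor 1/2.
Each further stage multiplies by cos²(19°) = 0.894.
After N polarizers: T = 0.5·0.894^(N−1). Require T < 0.15 ⇒ N−1 > ln(0.15/0.5)/ln(0.894) = 10.75, so N−1 ≥ 11 and N = 12.
Check: N=12 gives T = 0.1458 < 0.15; N=11 gives T = 0.1631.

N = 12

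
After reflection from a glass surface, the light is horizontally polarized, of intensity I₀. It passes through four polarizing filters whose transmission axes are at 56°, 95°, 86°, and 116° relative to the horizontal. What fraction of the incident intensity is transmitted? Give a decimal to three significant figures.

≈ 0.138 I₀

I₁ = I₀ cos²(56° − 0°) = I₀ cos²(56°) = 0.3127 I₀.
I₂ = I₁ cos²(95° − 56°) = 0.3127 I₀ · cos²(39°) = 0.1889 I₀.
I₃ = I₂ cos²(86° − 95°) = 0.1889 I₀ · cos²(9°) = 0.1842 I₀.
I₄ = I₃ cos²(116° − 86°) = 0.1842 I₀ · cos²(30°) = 0.1382 I₀.
Transmitted fraction = 0.1382.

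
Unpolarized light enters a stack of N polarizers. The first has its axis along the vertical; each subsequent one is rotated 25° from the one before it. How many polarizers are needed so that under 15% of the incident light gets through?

N = 8

First polarizer halves the unpolarized light: factor 1/2.
Each further stage multiplies by cos²(25°) = 0.8214.
After N polarizers: T = 0.5·0.8214^(N−1). Require T < 0.15 ⇒ N−1 > ln(0.15/0.5)/ln(0.8214) = 6.12, so N−1 ≥ 7 and N = 8.
Check: N=8 gives T = 0.1261 < 0.15; N=7 gives T = 0.1536.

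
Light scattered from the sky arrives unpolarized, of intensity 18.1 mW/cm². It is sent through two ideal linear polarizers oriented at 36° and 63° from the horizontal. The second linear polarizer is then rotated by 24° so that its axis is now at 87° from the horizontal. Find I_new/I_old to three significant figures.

Before rotation:
Unpolarized light through the first polarizer → I₁ = ½ I₀, now polarized at 36°.
I₂ = I₁ cos²(63° − 36°) = 0.5 I₀ · cos²(27°) = 0.3969 I₀.
After rotation:
Unpolarized light through the first polarizer → I₁ = ½ I₀, now polarized at 36°.
I₂ = I₁ cos²(87° − 36°) = 0.5 I₀ · cos²(51°) = 0.198 I₀.
Ratio = 0.198 / 0.3969 = 0.4989.

I_new/I_old ≈ 0.499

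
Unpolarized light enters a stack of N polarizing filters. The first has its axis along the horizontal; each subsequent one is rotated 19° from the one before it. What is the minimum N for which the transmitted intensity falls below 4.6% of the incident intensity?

First polarizer halves the unpolarized light: factor 1/2.
Each further stage multiplies by cos²(19°) = 0.894.
After N polarizers: T = 0.5·0.894^(N−1). Require T < 0.046 ⇒ N−1 > ln(0.046/0.5)/ln(0.894) = 21.30, so N−1 ≥ 22 and N = 23.
Check: N=23 gives T = 0.04251 < 0.046; N=22 gives T = 0.04755.

N = 23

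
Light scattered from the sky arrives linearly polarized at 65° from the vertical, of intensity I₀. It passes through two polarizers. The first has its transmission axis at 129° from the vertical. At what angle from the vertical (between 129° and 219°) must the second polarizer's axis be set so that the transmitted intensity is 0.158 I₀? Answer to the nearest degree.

I₁ = I₀ cos²(129° − 65°) = I₀ cos²(64°) = 0.1922 I₀.
Need I₂/I₀ = 0.158, so cos²(θ − 129°) = 0.158 / 0.1922 = 0.8222.
θ − 129° = arccos(√0.8222) = 24.9°, giving θ ≈ 129 + 24.9 = 153.9°.

θ ≈ 154°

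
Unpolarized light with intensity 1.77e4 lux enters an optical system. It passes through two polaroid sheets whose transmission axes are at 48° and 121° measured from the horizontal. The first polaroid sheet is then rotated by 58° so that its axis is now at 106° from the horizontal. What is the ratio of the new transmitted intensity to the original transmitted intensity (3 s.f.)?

I_new/I_old ≈ 10.9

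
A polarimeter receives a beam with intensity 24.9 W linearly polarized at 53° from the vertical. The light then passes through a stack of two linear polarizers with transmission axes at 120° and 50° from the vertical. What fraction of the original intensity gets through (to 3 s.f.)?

I/I₀ ≈ 0.0179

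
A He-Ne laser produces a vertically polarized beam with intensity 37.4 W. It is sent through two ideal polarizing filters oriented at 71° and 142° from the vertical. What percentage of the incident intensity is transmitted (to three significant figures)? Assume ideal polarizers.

I₁ = 37.4 W · cos²(71°) = 3.964 W.
I₂ = I₁ · cos²(71°) = 3.964 · 0.106 = 0.4202 W.
That is 1.123% of the incident intensity.

≈ 1.12%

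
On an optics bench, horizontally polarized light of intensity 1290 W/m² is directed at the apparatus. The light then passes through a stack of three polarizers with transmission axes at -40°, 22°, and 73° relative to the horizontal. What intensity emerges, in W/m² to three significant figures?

I₁ = 1290 W/m² · cos²(40°) = 757 W/m².
I₂ = I₁ · cos²(62°) = 757 · 0.2204 = 166.8 W/m².
I₃ = I₂ · cos²(51°) = 166.8 · 0.396 = 66.08 W/m².

I ≈ 66.1 W/m²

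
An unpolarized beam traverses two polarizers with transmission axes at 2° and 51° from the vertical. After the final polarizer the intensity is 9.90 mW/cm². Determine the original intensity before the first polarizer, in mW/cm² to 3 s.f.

Unpolarized light through the first polarizer → I₁ = ½ I₀, now polarized at 2°.
I₂ = I₁ cos²(51° − 2°) = 0.5 I₀ · cos²(49°) = 0.2152 I₀.
So 9.90 mW/cm² = 0.2152 I₀, giving I₀ = 9.90/0.2152 = 46 mW/cm².

I₀ ≈ 46.0 mW/cm²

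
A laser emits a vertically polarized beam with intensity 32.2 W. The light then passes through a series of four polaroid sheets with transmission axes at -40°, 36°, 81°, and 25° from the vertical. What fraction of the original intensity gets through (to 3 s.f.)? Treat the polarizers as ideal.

I₁ = 32.2 W · cos²(40°) = 18.9 W.
I₂ = I₁ · cos²(76°) = 18.9 · 0.05853 = 1.106 W.
I₃ = I₂ · cos²(45°) = 1.106 · 0.5 = 0.5529 W.
I₄ = I₃ · cos²(56°) = 0.5529 · 0.3127 = 0.1729 W.
Transmitted fraction = 0.00537.

I/I₀ ≈ 0.00537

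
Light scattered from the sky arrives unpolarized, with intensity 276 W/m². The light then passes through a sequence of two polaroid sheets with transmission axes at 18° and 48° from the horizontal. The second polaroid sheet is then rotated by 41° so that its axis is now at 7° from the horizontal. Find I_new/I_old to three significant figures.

Before rotation:
Unpolarized light through the first polarizer → I₁ = ½ I₀, now polarized at 18°.
I₂ = I₁ cos²(48° − 18°) = 0.5 I₀ · cos²(30°) = 0.375 I₀.
After rotation:
Unpolarized light through the first polarizer → I₁ = ½ I₀, now polarized at 18°.
I₂ = I₁ cos²(7° − 18°) = 0.5 I₀ · cos²(11°) = 0.4818 I₀.
Ratio = 0.4818 / 0.375 = 1.285.

I_new/I_old ≈ 1.28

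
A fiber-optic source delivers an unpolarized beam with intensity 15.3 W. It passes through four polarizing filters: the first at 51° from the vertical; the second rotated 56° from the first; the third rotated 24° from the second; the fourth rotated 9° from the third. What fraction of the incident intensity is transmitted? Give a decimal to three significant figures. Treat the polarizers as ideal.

I/I₀ ≈ 0.127

Unpolarized light through the first polarizer → I₁ = 15.3 W/2 = 7.65 W, polarized at 51°.
I₂ = I₁ · cos²(56°) = 7.65 · 0.3127 = 2.392 W.
I₃ = I₂ · cos²(24°) = 2.392 · 0.8346 = 1.996 W.
I₄ = I₃ · cos²(9°) = 1.996 · 0.9755 = 1.948 W.
Transmitted fraction = 0.1273.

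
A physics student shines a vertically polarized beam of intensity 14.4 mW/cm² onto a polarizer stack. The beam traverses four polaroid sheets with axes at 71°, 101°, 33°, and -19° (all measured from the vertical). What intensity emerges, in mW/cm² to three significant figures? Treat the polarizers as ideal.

I₁ = 14.4 mW/cm² · cos²(71°) = 1.526 mW/cm².
I₂ = I₁ · cos²(30°) = 1.526 · 0.75 = 1.145 mW/cm².
I₃ = I₂ · cos²(68°) = 1.145 · 0.1403 = 0.1606 mW/cm².
I₄ = I₃ · cos²(52°) = 0.1606 · 0.379 = 0.06089 mW/cm².

I ≈ 0.0609 mW/cm²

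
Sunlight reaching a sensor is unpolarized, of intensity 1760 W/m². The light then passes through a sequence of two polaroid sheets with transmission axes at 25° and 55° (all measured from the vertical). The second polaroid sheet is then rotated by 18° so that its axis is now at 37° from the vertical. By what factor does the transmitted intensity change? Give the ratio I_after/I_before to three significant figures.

Before rotation:
Unpolarized light through the first polarizer → I₁ = ½ I₀, now polarized at 25°.
I₂ = I₁ cos²(55° − 25°) = 0.5 I₀ · cos²(30°) = 0.375 I₀.
After rotation:
Unpolarized light through the first polarizer → I₁ = ½ I₀, now polarized at 25°.
I₂ = I₁ cos²(37° − 25°) = 0.5 I₀ · cos²(12°) = 0.4784 I₀.
Ratio = 0.4784 / 0.375 = 1.276.

I_new/I_old ≈ 1.28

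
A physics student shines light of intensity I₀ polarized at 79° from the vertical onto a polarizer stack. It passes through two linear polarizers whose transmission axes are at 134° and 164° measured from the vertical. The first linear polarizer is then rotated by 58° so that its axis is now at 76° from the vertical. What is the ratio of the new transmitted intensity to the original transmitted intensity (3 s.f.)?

Before rotation:
I₁ = I₀ cos²(134° − 79°) = I₀ cos²(55°) = 0.329 I₀.
I₂ = I₁ cos²(164° − 134°) = 0.329 I₀ · cos²(30°) = 0.2467 I₀.
After rotation:
I₁ = I₀ cos²(76° − 79°) = I₀ cos²(3°) = 0.9973 I₀.
I₂ = I₁ cos²(164° − 76°) = 0.9973 I₀ · cos²(88°) = 0.001215 I₀.
Ratio = 0.001215 / 0.2467 = 0.004923.

I_new/I_old ≈ 0.00492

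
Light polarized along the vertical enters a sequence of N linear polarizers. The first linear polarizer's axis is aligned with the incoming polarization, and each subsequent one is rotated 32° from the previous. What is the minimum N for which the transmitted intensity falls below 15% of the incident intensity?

First polarizer is aligned with the polarization: full transmission.
Each further stage multiplies by cos²(32°) = 0.7192.
After N polarizers: T = 0.7192^(N−1). Require T < 0.15 ⇒ N−1 > ln(0.15)/ln(0.7192) = 5.76, so N−1 ≥ 6 and N = 7.
Check: N=7 gives T = 0.1384 < 0.15; N=6 gives T = 0.1924.

N = 7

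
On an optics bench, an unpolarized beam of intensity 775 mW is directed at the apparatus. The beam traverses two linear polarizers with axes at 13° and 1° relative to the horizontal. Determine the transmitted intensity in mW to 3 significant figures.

I ≈ 371 mW

Unpolarized light through the first polarizer → I₁ = 775 mW/2 = 387.5 mW, polarized at 13°.
I₂ = I₁ · cos²(12°) = 387.5 · 0.9568 = 370.7 mW.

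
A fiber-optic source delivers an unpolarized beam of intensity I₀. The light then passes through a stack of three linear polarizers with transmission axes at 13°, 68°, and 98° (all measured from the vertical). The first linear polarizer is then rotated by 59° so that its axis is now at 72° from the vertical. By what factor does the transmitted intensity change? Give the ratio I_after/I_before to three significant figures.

Before rotation:
Unpolarized light through the first polarizer → I₁ = ½ I₀, now polarized at 13°.
I₂ = I₁ cos²(68° − 13°) = 0.5 I₀ · cos²(55°) = 0.1645 I₀.
I₃ = I₂ cos²(98° − 68°) = 0.1645 I₀ · cos²(30°) = 0.1234 I₀.
After rotation:
Unpolarized light through the first polarizer → I₁ = ½ I₀, now polarized at 72°.
I₂ = I₁ cos²(68° − 72°) = 0.5 I₀ · cos²(4°) = 0.4976 I₀.
I₃ = I₂ cos²(98° − 68°) = 0.4976 I₀ · cos²(30°) = 0.3732 I₀.
Ratio = 0.3732 / 0.1234 = 3.025.

I_new/I_old ≈ 3.02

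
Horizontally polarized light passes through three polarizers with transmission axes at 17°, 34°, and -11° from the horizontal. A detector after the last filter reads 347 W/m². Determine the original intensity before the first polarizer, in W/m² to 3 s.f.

I₀ ≈ 830 W/m²

I₁ = I₀ cos²(17° − 0°) = I₀ cos²(17°) = 0.9145 I₀.
I₂ = I₁ cos²(34° − 17°) = 0.9145 I₀ · cos²(17°) = 0.8363 I₀.
I₃ = I₂ cos²(-11° − 34°) = 0.8363 I₀ · cos²(45°) = 0.4182 I₀.
So 347 W/m² = 0.4182 I₀, giving I₀ = 347/0.4182 = 829.8 W/m².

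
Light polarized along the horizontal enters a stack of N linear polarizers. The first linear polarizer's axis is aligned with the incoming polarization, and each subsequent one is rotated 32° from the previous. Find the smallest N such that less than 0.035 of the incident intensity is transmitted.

N = 12

First polarizer is aligned with the polarization: full transmission.
Each further stage multiplies by cos²(32°) = 0.7192.
After N polarizers: T = 0.7192^(N−1). Require T < 0.035 ⇒ N−1 > ln(0.035)/ln(0.7192) = 10.17, so N−1 ≥ 11 and N = 12.
Check: N=12 gives T = 0.02662 < 0.035; N=11 gives T = 0.03702.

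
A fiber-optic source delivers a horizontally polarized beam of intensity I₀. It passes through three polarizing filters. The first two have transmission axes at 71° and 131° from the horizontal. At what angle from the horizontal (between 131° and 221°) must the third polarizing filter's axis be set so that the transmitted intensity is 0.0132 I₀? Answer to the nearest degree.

θ ≈ 176°

By Malus's law, I₁ = I₀ cos²(71° − 0°) = I₀ cos²(71°) = 0.106 I₀.
I₂ = I₁ cos²(131° − 71°) = 0.106 I₀ · cos²(60°) = 0.0265 I₀.
Need I₃/I₀ = 0.0132, so cos²(θ − 131°) = 0.0132 / 0.0265 = 0.4981.
θ − 131° = arccos(√0.4981) = 45.1°, giving θ ≈ 131 + 45.1 = 176.1°.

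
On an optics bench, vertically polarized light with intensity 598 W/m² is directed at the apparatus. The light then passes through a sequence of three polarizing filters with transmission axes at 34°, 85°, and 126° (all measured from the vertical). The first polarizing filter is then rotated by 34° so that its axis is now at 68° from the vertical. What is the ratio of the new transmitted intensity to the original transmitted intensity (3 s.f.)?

Before rotation:
I₁ = I₀ cos²(34° − 0°) = I₀ cos²(34°) = 0.6873 I₀.
I₂ = I₁ cos²(85° − 34°) = 0.6873 I₀ · cos²(51°) = 0.2722 I₀.
I₃ = I₂ cos²(126° − 85°) = 0.2722 I₀ · cos²(41°) = 0.155 I₀.
After rotation:
I₁ = I₀ cos²(68° − 0°) = I₀ cos²(68°) = 0.1403 I₀.
I₂ = I₁ cos²(85° − 68°) = 0.1403 I₀ · cos²(17°) = 0.1283 I₀.
I₃ = I₂ cos²(126° − 85°) = 0.1283 I₀ · cos²(41°) = 0.0731 I₀.
Ratio = 0.0731 / 0.155 = 0.4715.

I_new/I_old ≈ 0.471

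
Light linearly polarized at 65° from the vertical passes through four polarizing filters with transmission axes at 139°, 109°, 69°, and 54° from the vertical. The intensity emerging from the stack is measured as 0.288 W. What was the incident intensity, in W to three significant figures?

I₀ ≈ 9.23 W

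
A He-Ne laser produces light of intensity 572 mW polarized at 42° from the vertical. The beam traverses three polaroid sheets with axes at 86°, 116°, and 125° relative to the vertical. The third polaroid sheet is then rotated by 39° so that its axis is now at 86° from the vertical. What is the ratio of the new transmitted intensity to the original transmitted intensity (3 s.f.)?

I_new/I_old ≈ 0.769

Before rotation:
I₁ = I₀ cos²(86° − 42°) = I₀ cos²(44°) = 0.5174 I₀.
I₂ = I₁ cos²(116° − 86°) = 0.5174 I₀ · cos²(30°) = 0.3881 I₀.
I₃ = I₂ cos²(125° − 116°) = 0.3881 I₀ · cos²(9°) = 0.3786 I₀.
After rotation:
I₁ = I₀ cos²(86° − 42°) = I₀ cos²(44°) = 0.5174 I₀.
I₂ = I₁ cos²(116° − 86°) = 0.5174 I₀ · cos²(30°) = 0.3881 I₀.
I₃ = I₂ cos²(86° − 116°) = 0.3881 I₀ · cos²(30°) = 0.2911 I₀.
Ratio = 0.2911 / 0.3786 = 0.7688.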